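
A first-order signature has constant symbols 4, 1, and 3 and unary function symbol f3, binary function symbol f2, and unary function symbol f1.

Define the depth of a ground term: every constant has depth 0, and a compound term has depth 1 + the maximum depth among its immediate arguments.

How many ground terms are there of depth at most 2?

Let N_k count ground terms of depth at most k. Each non-constant term of depth ≤ k is some function symbol applied to depth-≤(k−1) arguments, giving N_k = 3 + N_{k-1} + N_{k-1}^2 + N_{k-1}.
N_0 = 3
N_1 = 3 + 3 + 3^2 + 3 = 18
N_2 = 3 + 18 + 18^2 + 18 = 363

363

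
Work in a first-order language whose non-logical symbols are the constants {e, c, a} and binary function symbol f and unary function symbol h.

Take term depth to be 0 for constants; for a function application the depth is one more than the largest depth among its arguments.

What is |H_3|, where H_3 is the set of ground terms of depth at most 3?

59295

Count level by level. With function symbols f/2, h/1, the terms of depth ≤ k are the 3 constants together with each function applied to depth-≤(k−1) tuples, so N_k = 3 + N_{k-1}^2 + N_{k-1}.
N_0 = 3
N_1 = 3 + 3^2 + 3 = 15
N_2 = 3 + 15^2 + 15 = 243
N_3 = 3 + 243^2 + 243 = 59295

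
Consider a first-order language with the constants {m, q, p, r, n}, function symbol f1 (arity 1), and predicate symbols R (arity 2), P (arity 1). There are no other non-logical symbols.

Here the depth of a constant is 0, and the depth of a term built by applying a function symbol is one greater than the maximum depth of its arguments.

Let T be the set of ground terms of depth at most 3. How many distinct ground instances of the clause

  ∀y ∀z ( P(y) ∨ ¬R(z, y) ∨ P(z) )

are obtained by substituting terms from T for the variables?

400

Ground terms of depth ≤ 3:
  Let N_k = |{terms of depth ≤ k}|. Then N_0 = 5 and N_k = 5 + N_{k-1} for k ≥ 1 (one summand per function symbol, arity giving the exponent).
  N_0 = 5
  N_1 = 5 + 5 = 10
  N_2 = 5 + 10 = 15
  N_3 = 5 + 15 = 20
So there are 20 ground terms available for substitution.
There are 2 variables to instantiate (y, z), each occurring in at least one literal, so different choices give different ground instances.
Number of ground instances = 20^2 = 400.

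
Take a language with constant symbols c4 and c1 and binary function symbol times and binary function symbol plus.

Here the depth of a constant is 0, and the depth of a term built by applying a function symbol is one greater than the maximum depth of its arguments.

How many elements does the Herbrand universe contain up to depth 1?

Write N_k for the number of ground terms of depth ≤ k. A term of depth ≤ k is either a constant or a function symbol applied to arguments of depth ≤ k−1, so N_k = 2 + N_{k-1}^2 + N_{k-1}^2.
N_0 = 2
N_1 = 2 + 2^2 + 2^2 = 10
Explicitly: c4, c1, times(c4, c4), times(c4, c1), times(c1, c4), times(c1, c1), plus(c4, c4), plus(c4, c1), plus(c1, c4), plus(c1, c1).

10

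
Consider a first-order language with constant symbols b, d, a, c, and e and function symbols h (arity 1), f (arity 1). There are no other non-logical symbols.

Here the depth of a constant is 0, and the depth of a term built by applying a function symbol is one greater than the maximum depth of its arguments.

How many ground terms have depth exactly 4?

Let N_k = |{terms of depth ≤ k}|. Then N_0 = 5 and N_k = 5 + N_{k-1} + N_{k-1} for k ≥ 1 (one summand per function symbol, arity giving the exponent).
N_0 = 5
N_1 = 5 + 5 + 5 = 15
N_2 = 5 + 15 + 15 = 35
N_3 = 5 + 35 + 35 = 75
N_4 = 5 + 75 + 75 = 155
Terms of depth exactly 4: N_4 − N_3 = 155 − 75 = 80.

80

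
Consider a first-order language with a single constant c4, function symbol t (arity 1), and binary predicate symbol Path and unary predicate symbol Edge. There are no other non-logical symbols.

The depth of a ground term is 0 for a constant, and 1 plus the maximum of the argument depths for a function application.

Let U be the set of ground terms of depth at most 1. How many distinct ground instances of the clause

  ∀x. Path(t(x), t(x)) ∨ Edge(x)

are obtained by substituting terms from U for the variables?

Ground terms of depth ≤ 1:
  Let N_k count ground terms of depth at most k. Each non-constant term of depth ≤ k is some function symbol applied to depth-≤(k−1) arguments, giving N_k = 1 + N_{k-1}.
  N_0 = 1
  N_1 = 1 + 1 = 2
So there are 2 ground terms available for substitution.
The variable x ranges independently over the available ground terms, and distinct assignments produce distinct instances.
Number of ground instances = 2.

2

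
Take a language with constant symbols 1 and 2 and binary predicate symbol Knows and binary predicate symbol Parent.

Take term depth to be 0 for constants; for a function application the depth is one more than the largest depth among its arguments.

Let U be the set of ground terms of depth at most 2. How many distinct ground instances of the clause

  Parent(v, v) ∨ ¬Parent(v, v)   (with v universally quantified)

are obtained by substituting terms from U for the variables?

2

Ground terms of depth ≤ 2:
  With no function symbols every ground term is a constant, so there are exactly 2 ground terms at every depth bound.
  N_0 = 2
  N_1 = 2
  N_2 = 2
  Explicitly: 1, 2.
So there are 2 ground terms available for substitution.
The variable v ranges independently over the available ground terms, and distinct assignments produce distinct instances.
Number of ground instances = 2.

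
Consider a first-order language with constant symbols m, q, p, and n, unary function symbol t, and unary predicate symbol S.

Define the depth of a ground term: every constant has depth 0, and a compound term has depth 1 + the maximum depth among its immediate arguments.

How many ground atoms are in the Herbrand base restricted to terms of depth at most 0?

First count ground terms of depth ≤ 0.
Count level by level. With function symbols t/1, the terms of depth ≤ k are the 4 constants together with each function applied to depth-≤(k−1) tuples, so N_k = 4 + N_{k-1}.
N_0 = 4
So |H| = 4.
Each predicate of arity r yields |H|^r ground atoms (one per choice of an r-tuple from H):
  S: 4
Total ground atoms: 4.

4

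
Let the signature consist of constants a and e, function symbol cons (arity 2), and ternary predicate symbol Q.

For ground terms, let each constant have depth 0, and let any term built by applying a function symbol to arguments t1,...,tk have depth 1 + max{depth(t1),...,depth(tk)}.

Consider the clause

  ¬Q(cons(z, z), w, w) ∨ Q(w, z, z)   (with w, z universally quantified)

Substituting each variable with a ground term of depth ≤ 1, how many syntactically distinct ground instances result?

Ground terms of depth ≤ 1:
  Let N_k = |{terms of depth ≤ k}|. Then N_0 = 2 and N_k = 2 + N_{k-1}^2 for k ≥ 1 (one summand per function symbol, arity giving the exponent).
  N_0 = 2
  N_1 = 2 + 2^2 = 6
  Explicitly: a, e, cons(a, a), cons(a, e), cons(e, a), cons(e, e).
So there are 6 ground terms available for substitution.
The body mentions every one of the 2 quantified variables; since ground terms form a free algebra, no two substitutions collapse to the same formula.
Number of ground instances = 6^2 = 36.

36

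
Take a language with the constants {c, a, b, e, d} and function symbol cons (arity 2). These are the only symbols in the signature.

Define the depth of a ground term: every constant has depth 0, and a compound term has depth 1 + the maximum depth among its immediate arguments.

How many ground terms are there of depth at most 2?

905

Let N_k = |{terms of depth ≤ k}|. Then N_0 = 5 and N_k = 5 + N_{k-1}^2 for k ≥ 1 (one summand per function symbol, arity giving the exponent).
N_0 = 5
N_1 = 5 + 5^2 = 30
N_2 = 5 + 30^2 = 905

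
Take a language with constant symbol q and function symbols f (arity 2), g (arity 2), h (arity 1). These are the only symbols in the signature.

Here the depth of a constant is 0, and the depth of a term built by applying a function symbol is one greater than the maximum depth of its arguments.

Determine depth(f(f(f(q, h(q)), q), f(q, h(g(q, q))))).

4

depth(h(q)) = 1 + depth(q) = 1 + 0 = 1
depth(f(q, h(q))) = 1 + max(0, 1) = 2
depth(f(f(q, h(q)), q)) = 1 + max(2, 0) = 3
depth(g(q, q)) = 1 + max(0, 0) = 1
depth(h(g(q, q))) = 1 + depth(g(q, q)) = 1 + 1 = 2
depth(f(q, h(g(q, q)))) = 1 + max(0, 2) = 3
depth(f(f(f(q, h(q)), q), f(q, h(g(q, q))))) = 1 + max(3, 3) = 4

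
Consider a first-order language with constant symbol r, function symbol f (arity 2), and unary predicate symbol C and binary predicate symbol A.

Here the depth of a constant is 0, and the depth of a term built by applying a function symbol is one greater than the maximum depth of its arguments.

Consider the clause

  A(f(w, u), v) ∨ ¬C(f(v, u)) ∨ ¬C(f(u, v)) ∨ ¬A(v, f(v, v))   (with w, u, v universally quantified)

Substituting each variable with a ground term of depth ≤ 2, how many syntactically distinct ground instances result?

Ground terms of depth ≤ 2:
  Let N_k = |{terms of depth ≤ k}|. Then N_0 = 1 and N_k = 1 + N_{k-1}^2 for k ≥ 1 (one summand per function symbol, arity giving the exponent).
  N_0 = 1
  N_1 = 1 + 1^2 = 2
  N_2 = 1 + 2^2 = 5
  Explicitly: r, f(r, r), f(r, f(r, r)), f(f(r, r), r), f(f(r, r), f(r, r)).
So there are 5 ground terms available for substitution.
There are 3 variables to instantiate (w, u, v), each occurring in at least one literal, so different choices give different ground instances.
Number of ground instances = 5^3 = 125.

125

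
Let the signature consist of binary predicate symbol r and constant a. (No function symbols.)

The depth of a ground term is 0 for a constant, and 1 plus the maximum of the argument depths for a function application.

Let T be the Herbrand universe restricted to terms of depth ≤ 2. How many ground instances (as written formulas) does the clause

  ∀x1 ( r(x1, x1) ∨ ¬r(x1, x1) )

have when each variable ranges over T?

1

Ground terms of depth ≤ 2:
  With no function symbols every ground term is a constant, so there is exactly 1 ground term at every depth bound.
  N_0 = 1
  N_1 = 1
  N_2 = 1
So there is exactly 1 ground term available for substitution.
There is 1 variable to instantiate (x1),  occurring in at least one literal, so different choices give different ground instances.
Number of ground instances = 1.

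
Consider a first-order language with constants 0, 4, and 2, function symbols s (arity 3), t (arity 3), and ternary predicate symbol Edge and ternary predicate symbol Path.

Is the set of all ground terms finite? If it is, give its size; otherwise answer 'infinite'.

The signature has at least one function symbol (s, arity 3) and at least one constant (0).
Iterating s gives infinitely many distinct ground terms: 0, s(0, 0, 0), s(s(0, 0, 0), s(0, 0, 0), s(0, 0, 0)), ...
So the Herbrand universe is infinite.

infinite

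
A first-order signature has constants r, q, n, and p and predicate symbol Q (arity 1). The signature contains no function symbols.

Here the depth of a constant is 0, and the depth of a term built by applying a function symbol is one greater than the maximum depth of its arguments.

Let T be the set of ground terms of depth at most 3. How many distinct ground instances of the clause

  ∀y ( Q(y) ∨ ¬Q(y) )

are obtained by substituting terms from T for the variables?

4

Ground terms of depth ≤ 3:
  With no function symbols every ground term is a constant, so there are exactly 4 ground terms at every depth bound.
  N_0 = 4
  N_1 = 4
  N_2 = 4
  N_3 = 4
  Explicitly: r, q, n, p.
So there are 4 ground terms available for substitution.
There is 1 variable to instantiate (y),  occurring in at least one literal, so different choices give different ground instances.
Number of ground instances = 4.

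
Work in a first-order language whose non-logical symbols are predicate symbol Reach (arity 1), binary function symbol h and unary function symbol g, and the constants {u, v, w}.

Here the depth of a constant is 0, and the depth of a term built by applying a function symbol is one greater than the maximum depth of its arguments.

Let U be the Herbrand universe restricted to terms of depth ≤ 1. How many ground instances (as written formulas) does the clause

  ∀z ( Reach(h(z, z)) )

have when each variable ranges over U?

15

Ground terms of depth ≤ 1:
  Let N_k = |{terms of depth ≤ k}|. Then N_0 = 3 and N_k = 3 + N_{k-1}^2 + N_{k-1} for k ≥ 1 (one summand per function symbol, arity giving the exponent).
  N_0 = 3
  N_1 = 3 + 3^2 + 3 = 15
So there are 15 ground terms available for substitution.
The body mentions the single quantified variable z; since ground terms form a free algebra, no two substitutions collapse to the same formula.
Number of ground instances = 15.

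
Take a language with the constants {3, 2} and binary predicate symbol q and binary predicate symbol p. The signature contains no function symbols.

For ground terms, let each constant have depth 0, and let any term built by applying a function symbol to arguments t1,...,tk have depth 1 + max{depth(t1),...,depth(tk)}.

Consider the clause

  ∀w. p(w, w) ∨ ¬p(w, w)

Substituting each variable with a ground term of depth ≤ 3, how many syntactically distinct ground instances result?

2

Ground terms of depth ≤ 3:
  With no function symbols every ground term is a constant, so there are exactly 2 ground terms at every depth bound.
  N_0 = 2
  N_1 = 2
  N_2 = 2
  N_3 = 2
  Explicitly: 3, 2.
So there are 2 ground terms available for substitution.
The clause has 1 distinct variable (w), which appears in the body. In the free term algebra distinct substitutions yield syntactically distinct ground instances.
Number of ground instances = 2.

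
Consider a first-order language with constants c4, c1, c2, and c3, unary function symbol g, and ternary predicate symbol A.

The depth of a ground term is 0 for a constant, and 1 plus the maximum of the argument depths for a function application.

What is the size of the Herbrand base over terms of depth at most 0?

64

First count ground terms of depth ≤ 0.
Count level by level. With function symbols g/1, the terms of depth ≤ k are the 4 constants together with each function applied to depth-≤(k−1) tuples, so N_k = 4 + N_{k-1}.
N_0 = 4
Explicitly: c4, c1, c2, c3.
So |H| = 4.
A ground atom is a predicate applied to a tuple of terms from H, so the count is the sum over predicates of |H|^arity:
  A: 4^3 = 64
Total ground atoms: 64.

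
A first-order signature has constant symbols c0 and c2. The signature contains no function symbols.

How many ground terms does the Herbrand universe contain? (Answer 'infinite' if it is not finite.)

There are no function symbols, so every ground term is one of the 2 constants.
The Herbrand universe is {c0, c2}, which is finite with 2 elements.

2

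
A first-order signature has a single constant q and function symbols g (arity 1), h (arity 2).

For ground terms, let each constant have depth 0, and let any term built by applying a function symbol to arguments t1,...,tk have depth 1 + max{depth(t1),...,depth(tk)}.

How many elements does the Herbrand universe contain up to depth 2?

13

Write N_k for the number of ground terms of depth ≤ k. A term of depth ≤ k is either a constant or a function symbol applied to arguments of depth ≤ k−1, so N_k = 1 + N_{k-1} + N_{k-1}^2.
N_0 = 1
N_1 = 1 + 1 + 1^2 = 3
N_2 = 1 + 3 + 3^2 = 13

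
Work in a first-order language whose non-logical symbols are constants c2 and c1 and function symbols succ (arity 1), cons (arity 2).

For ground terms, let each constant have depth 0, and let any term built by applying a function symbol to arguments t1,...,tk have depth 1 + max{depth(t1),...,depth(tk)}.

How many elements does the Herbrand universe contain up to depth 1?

8

If N_k denotes the number of depth-≤k ground terms, the 2 constants give N_0 = 2, and each function symbol of arity r contributes N_{k-1}^r new terms at level k: N_k = 2 + N_{k-1} + N_{k-1}^2.
N_0 = 2
N_1 = 2 + 2 + 2^2 = 8
Explicitly: c2, c1, succ(c2), succ(c1), cons(c2, c2), cons(c2, c1), cons(c1, c2), cons(c1, c1).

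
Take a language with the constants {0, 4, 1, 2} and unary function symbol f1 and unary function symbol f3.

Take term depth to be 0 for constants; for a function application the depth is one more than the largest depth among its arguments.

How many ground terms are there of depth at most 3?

Let N_k count ground terms of depth at most k. Each non-constant term of depth ≤ k is some function symbol applied to depth-≤(k−1) arguments, giving N_k = 4 + N_{k-1} + N_{k-1}.
N_0 = 4
N_1 = 4 + 4 + 4 = 12
N_2 = 4 + 12 + 12 = 28
N_3 = 4 + 28 + 28 = 60

60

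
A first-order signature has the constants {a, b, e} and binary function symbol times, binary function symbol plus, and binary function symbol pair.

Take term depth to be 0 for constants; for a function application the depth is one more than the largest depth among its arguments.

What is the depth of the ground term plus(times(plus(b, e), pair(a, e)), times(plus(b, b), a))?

3

depth(plus(b, e)) = 1 + max(0, 0) = 1
depth(pair(a, e)) = 1 + max(0, 0) = 1
depth(times(plus(b, e), pair(a, e))) = 1 + max(1, 1) = 2
depth(plus(b, b)) = 1 + max(0, 0) = 1
depth(times(plus(b, b), a)) = 1 + max(1, 0) = 2
depth(plus(times(plus(b, e), pair(a, e)), times(plus(b, b), a))) = 1 + max(2, 2) = 3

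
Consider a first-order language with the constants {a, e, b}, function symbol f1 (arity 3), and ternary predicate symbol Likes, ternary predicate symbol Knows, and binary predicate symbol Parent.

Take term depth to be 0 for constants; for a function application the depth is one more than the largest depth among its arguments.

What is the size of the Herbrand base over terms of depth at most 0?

First count ground terms of depth ≤ 0.
Let N_k = |{terms of depth ≤ k}|. Then N_0 = 3 and N_k = 3 + N_{k-1}^3 for k ≥ 1 (one summand per function symbol, arity giving the exponent).
N_0 = 3
Explicitly: a, e, b.
So |H| = 3.
Each predicate of arity r yields |H|^r ground atoms (one per choice of an r-tuple from H):
  Likes: 3^3 = 27;  Knows: 3^3 = 27;  Parent: 3^2 = 9
Total ground atoms: 27 + 27 + 9 = 63.

63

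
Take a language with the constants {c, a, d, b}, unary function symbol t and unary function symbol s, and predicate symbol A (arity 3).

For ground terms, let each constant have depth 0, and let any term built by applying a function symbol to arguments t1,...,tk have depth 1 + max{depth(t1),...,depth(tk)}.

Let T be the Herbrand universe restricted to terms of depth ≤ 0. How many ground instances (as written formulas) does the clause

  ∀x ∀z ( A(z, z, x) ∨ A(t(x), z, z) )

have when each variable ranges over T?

Ground terms of depth ≤ 0:
  Let N_k count ground terms of depth at most k. Each non-constant term of depth ≤ k is some function symbol applied to depth-≤(k−1) arguments, giving N_k = 4 + N_{k-1} + N_{k-1}.
  N_0 = 4
  Explicitly: c, a, d, b.
So there are 4 ground terms available for substitution.
The clause has 2 distinct variables (x, z), each appearing in the body. In the free term algebra distinct substitutions yield syntactically distinct ground instances.
Number of ground instances = 4^2 = 16.

16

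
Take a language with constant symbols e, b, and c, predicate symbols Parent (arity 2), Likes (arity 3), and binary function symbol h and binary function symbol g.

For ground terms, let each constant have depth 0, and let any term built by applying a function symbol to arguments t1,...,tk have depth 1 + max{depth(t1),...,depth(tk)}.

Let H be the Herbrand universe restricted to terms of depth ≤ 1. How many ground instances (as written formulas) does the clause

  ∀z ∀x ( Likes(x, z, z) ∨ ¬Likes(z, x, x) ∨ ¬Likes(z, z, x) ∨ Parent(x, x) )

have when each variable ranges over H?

441

Ground terms of depth ≤ 1:
  Let N_k = |{terms of depth ≤ k}|. Then N_0 = 3 and N_k = 3 + N_{k-1}^2 + N_{k-1}^2 for k ≥ 1 (one summand per function symbol, arity giving the exponent).
  N_0 = 3
  N_1 = 3 + 3^2 + 3^2 = 21
So there are 21 ground terms available for substitution.
There are 2 variables to instantiate (z, x), each occurring in at least one literal, so different choices give different ground instances.
Number of ground instances = 21^2 = 441.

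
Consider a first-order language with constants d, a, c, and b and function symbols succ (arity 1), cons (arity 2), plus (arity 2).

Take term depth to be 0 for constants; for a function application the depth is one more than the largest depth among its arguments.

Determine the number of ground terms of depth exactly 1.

36

Write N_k for the number of ground terms of depth ≤ k. A term of depth ≤ k is either a constant or a function symbol applied to arguments of depth ≤ k−1, so N_k = 4 + N_{k-1} + N_{k-1}^2 + N_{k-1}^2.
N_0 = 4
N_1 = 4 + 4 + 4^2 + 4^2 = 40
Terms of depth exactly 1: N_1 − N_0 = 40 − 4 = 36.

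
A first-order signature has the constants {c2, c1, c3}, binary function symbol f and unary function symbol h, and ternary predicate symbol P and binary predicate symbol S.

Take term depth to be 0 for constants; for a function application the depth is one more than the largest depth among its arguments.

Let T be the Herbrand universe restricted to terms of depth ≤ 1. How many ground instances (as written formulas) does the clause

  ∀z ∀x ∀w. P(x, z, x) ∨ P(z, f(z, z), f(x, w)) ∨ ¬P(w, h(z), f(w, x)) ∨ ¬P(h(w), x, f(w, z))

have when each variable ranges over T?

3375

Ground terms of depth ≤ 1:
  Count level by level. With function symbols f/2, h/1, the terms of depth ≤ k are the 3 constants together with each function applied to depth-≤(k−1) tuples, so N_k = 3 + N_{k-1}^2 + N_{k-1}.
  N_0 = 3
  N_1 = 3 + 3^2 + 3 = 15
So there are 15 ground terms available for substitution.
The clause has 3 distinct variables (z, x, w), each appearing in the body. In the free term algebra distinct substitutions yield syntactically distinct ground instances.
Number of ground instances = 15^3 = 3375.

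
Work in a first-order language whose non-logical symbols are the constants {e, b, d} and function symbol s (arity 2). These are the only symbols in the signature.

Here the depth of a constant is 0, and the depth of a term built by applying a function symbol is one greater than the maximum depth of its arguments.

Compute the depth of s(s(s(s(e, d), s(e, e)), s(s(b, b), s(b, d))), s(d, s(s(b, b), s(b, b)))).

4

depth(s(e, d)) = 1 + max(0, 0) = 1
depth(s(e, e)) = 1 + max(0, 0) = 1
depth(s(s(e, d), s(e, e))) = 1 + max(1, 1) = 2
depth(s(b, b)) = 1 + max(0, 0) = 1
depth(s(b, d)) = 1 + max(0, 0) = 1
depth(s(s(b, b), s(b, d))) = 1 + max(1, 1) = 2
depth(s(s(s(e, d), s(e, e)), s(s(b, b), s(b, d)))) = 1 + max(2, 2) = 3
depth(s(s(b, b), s(b, b))) = 1 + max(1, 1) = 2
depth(s(d, s(s(b, b), s(b, b)))) = 1 + max(0, 2) = 3
depth(s(s(s(s(e, d), s(e, e)), s(s(b, b), s(b, d))), s(d, s(s(b, b), s(b, b))))) = 1 + max(3, 3) = 4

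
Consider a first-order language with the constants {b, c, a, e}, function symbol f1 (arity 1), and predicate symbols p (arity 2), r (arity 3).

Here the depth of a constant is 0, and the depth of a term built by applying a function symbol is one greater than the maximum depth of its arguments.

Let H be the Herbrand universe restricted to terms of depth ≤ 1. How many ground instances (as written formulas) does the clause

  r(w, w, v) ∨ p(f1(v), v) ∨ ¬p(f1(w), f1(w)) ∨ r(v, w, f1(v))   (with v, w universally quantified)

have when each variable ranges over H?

Ground terms of depth ≤ 1:
  Let N_k = |{terms of depth ≤ k}|. Then N_0 = 4 and N_k = 4 + N_{k-1} for k ≥ 1 (one summand per function symbol, arity giving the exponent).
  N_0 = 4
  N_1 = 4 + 4 = 8
So there are 8 ground terms available for substitution.
There are 2 variables to instantiate (v, w), each occurring in at least one literal, so different choices give different ground instances.
Number of ground instances = 8^2 = 64.

64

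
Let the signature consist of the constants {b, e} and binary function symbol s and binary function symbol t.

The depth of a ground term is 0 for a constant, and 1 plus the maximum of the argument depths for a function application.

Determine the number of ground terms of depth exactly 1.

8

Write N_k for the number of ground terms of depth ≤ k. A term of depth ≤ k is either a constant or a function symbol applied to arguments of depth ≤ k−1, so N_k = 2 + N_{k-1}^2 + N_{k-1}^2.
N_0 = 2
N_1 = 2 + 2^2 + 2^2 = 10
Terms of depth exactly 1: N_1 − N_0 = 10 − 2 = 8.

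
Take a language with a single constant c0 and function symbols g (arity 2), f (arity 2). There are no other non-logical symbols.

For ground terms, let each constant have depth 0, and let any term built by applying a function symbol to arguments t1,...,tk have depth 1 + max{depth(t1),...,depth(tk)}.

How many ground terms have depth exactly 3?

Write N_k for the number of ground terms of depth ≤ k. A term of depth ≤ k is either a constant or a function symbol applied to arguments of depth ≤ k−1, so N_k = 1 + N_{k-1}^2 + N_{k-1}^2.
N_0 = 1
N_1 = 1 + 1^2 + 1^2 = 3
N_2 = 1 + 3^2 + 3^2 = 19
N_3 = 1 + 19^2 + 19^2 = 723
Terms of depth exactly 3: N_3 − N_2 = 723 − 19 = 704.

704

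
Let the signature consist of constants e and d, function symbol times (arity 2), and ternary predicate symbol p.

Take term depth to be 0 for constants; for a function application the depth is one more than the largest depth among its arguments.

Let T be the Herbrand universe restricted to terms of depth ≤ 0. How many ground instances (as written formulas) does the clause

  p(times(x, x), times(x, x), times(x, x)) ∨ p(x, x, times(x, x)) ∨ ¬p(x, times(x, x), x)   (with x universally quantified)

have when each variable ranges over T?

2

Ground terms of depth ≤ 0:
  Count level by level. With function symbols times/2, the terms of depth ≤ k are the 2 constants together with each function applied to depth-≤(k−1) tuples, so N_k = 2 + N_{k-1}^2.
  N_0 = 2
  Explicitly: e, d.
So there are 2 ground terms available for substitution.
The clause has 1 distinct variable (x), which appears in the body. In the free term algebra distinct substitutions yield syntactically distinct ground instances.
Number of ground instances = 2.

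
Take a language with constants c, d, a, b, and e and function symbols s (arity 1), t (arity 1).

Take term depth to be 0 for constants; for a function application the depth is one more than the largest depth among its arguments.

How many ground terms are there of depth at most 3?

75

Count level by level. With function symbols s/1, t/1, the terms of depth ≤ k are the 5 constants together with each function applied to depth-≤(k−1) tuples, so N_k = 5 + N_{k-1} + N_{k-1}.
N_0 = 5
N_1 = 5 + 5 + 5 = 15
N_2 = 5 + 15 + 15 = 35
N_3 = 5 + 35 + 35 = 75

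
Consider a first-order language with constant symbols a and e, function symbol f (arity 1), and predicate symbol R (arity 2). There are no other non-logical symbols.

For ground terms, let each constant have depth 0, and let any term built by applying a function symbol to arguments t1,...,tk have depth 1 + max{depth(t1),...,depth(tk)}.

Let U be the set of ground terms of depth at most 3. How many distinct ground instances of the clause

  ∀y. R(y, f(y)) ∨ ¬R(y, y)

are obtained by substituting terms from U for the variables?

Ground terms of depth ≤ 3:
  If N_k denotes the number of depth-≤k ground terms, the 2 constants give N_0 = 2, and each function symbol of arity r contributes N_{k-1}^r new terms at level k: N_k = 2 + N_{k-1}.
  N_0 = 2
  N_1 = 2 + 2 = 4
  N_2 = 2 + 4 = 6
  N_3 = 2 + 6 = 8
  Explicitly: a, e, f(a), f(e), f(f(a)), f(f(e)), f(f(f(a))), f(f(f(e))).
So there are 8 ground terms available for substitution.
The body mentions the single quantified variable y; since ground terms form a free algebra, no two substitutions collapse to the same formula.
Number of ground instances = 8.

8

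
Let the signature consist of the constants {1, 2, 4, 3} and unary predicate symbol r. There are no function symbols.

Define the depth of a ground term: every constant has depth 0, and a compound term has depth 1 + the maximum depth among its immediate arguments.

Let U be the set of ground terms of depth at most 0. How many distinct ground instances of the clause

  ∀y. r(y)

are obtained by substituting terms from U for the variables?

4

Ground terms of depth ≤ 0:
  With no function symbols every ground term is a constant, so there are exactly 4 ground terms at every depth bound.
  N_0 = 4
So there are 4 ground terms available for substitution.
The body mentions the single quantified variable y; since ground terms form a free algebra, no two substitutions collapse to the same formula.
Number of ground instances = 4.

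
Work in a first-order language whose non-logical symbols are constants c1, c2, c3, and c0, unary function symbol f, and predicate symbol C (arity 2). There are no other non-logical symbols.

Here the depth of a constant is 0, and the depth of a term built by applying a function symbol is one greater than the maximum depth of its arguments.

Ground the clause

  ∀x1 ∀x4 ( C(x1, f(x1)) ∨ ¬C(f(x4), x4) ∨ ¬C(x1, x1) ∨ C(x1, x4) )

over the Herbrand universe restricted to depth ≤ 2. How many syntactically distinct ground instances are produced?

Ground terms of depth ≤ 2:
  Count level by level. With function symbols f/1, the terms of depth ≤ k are the 4 constants together with each function applied to depth-≤(k−1) tuples, so N_k = 4 + N_{k-1}.
  N_0 = 4
  N_1 = 4 + 4 = 8
  N_2 = 4 + 8 = 12
  Explicitly: c1, c2, c3, c0, f(c1), f(c2), f(c3), f(c0), f(f(c1)), f(f(c2)), f(f(c3)), f(f(c0)).
So there are 12 ground terms available for substitution.
The body mentions every one of the 2 quantified variables; since ground terms form a free algebra, no two substitutions collapse to the same formula.
Number of ground instances = 12^2 = 144.

144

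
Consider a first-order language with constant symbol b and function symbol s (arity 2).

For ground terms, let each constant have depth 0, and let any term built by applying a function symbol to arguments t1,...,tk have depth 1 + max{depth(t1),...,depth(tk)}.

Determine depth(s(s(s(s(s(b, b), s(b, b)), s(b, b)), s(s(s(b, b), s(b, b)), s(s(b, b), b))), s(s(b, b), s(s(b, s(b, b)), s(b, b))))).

5

depth(s(b, b)) = 1 + max(0, 0) = 1
depth(s(s(b, b), s(b, b))) = 1 + max(1, 1) = 2
depth(s(s(s(b, b), s(b, b)), s(b, b))) = 1 + max(2, 1) = 3
depth(s(s(b, b), b)) = 1 + max(1, 0) = 2
depth(s(s(s(b, b), s(b, b)), s(s(b, b), b))) = 1 + max(2, 2) = 3
depth(s(s(s(s(b, b), s(b, b)), s(b, b)), s(s(s(b, b), s(b, b)), s(s(b, b), b)))) = 1 + max(3, 3) = 4
depth(s(b, s(b, b))) = 1 + max(0, 1) = 2
depth(s(s(b, s(b, b)), s(b, b))) = 1 + max(2, 1) = 3
depth(s(s(b, b), s(s(b, s(b, b)), s(b, b)))) = 1 + max(1, 3) = 4
depth(s(s(s(s(s(b, b), s(b, b)), s(b, b)), s(s(s(b, b), s(b, b)), s(s(b, b), b))), s(s(b, b), s(s(b, s(b, b)), s(b, b))))) = 1 + max(4, 4) = 5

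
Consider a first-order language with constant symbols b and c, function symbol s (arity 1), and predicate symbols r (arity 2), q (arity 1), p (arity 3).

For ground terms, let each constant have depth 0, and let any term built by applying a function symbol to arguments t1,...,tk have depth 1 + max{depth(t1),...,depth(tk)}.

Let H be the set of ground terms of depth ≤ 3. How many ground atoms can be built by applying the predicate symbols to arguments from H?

584

First count ground terms of depth ≤ 3.
Write N_k for the number of ground terms of depth ≤ k. A term of depth ≤ k is either a constant or a function symbol applied to arguments of depth ≤ k−1, so N_k = 2 + N_{k-1}.
N_0 = 2
N_1 = 2 + 2 = 4
N_2 = 2 + 4 = 6
N_3 = 2 + 6 = 8
Explicitly: b, c, s(b), s(c), s(s(b)), s(s(c)), s(s(s(b))), s(s(s(c))).
So |H| = 8.
A ground atom is a predicate applied to a tuple of terms from H, so the count is the sum over predicates of |H|^arity:
  r: 8^2 = 64;  q: 8;  p: 8^3 = 512
Total ground atoms: 64 + 8 + 512 = 584.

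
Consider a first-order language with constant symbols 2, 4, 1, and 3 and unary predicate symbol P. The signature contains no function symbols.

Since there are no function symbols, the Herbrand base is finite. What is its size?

4

With no function symbols, the Herbrand universe is just the 4 constants.
Ground atoms per predicate: P: 4.
Herbrand base size = 4 = 4.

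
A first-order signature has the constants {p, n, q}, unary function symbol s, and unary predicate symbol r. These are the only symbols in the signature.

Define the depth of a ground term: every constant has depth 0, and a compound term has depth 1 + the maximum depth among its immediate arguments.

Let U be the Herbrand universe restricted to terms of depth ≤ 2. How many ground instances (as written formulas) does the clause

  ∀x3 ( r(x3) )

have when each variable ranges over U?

9

Ground terms of depth ≤ 2:
  Write N_k for the number of ground terms of depth ≤ k. A term of depth ≤ k is either a constant or a function symbol applied to arguments of depth ≤ k−1, so N_k = 3 + N_{k-1}.
  N_0 = 3
  N_1 = 3 + 3 = 6
  N_2 = 3 + 6 = 9
So there are 9 ground terms available for substitution.
The clause has 1 distinct variable (x3), which appears in the body. In the free term algebra distinct substitutions yield syntactically distinct ground instances.
Number of ground instances = 9.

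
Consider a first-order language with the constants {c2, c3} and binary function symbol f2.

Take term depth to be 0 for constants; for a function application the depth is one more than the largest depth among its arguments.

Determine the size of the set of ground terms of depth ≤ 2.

Count level by level. With function symbols f2/2, the terms of depth ≤ k are the 2 constants together with each function applied to depth-≤(k−1) tuples, so N_k = 2 + N_{k-1}^2.
N_0 = 2
N_1 = 2 + 2^2 = 6
N_2 = 2 + 6^2 = 38

38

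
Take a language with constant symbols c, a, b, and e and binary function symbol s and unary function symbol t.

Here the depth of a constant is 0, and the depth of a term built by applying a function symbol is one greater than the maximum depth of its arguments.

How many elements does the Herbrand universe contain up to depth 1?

Let N_k = |{terms of depth ≤ k}|. Then N_0 = 4 and N_k = 4 + N_{k-1}^2 + N_{k-1} for k ≥ 1 (one summand per function symbol, arity giving the exponent).
N_0 = 4
N_1 = 4 + 4^2 + 4 = 24

24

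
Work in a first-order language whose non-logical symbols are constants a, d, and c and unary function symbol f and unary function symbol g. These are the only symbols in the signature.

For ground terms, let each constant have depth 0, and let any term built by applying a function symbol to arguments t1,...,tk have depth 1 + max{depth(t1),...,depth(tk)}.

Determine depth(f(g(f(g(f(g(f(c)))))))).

depth(f(c)) = 1 + depth(c) = 1 + 0 = 1
depth(g(f(c))) = 1 + depth(f(c)) = 1 + 1 = 2
depth(f(g(f(c)))) = 1 + depth(g(f(c))) = 1 + 2 = 3
depth(g(f(g(f(c))))) = 1 + depth(f(g(f(c)))) = 1 + 3 = 4
depth(f(g(f(g(f(c)))))) = 1 + depth(g(f(g(f(c))))) = 1 + 4 = 5
depth(g(f(g(f(g(f(c))))))) = 1 + depth(f(g(f(g(f(c)))))) = 1 + 5 = 6
depth(f(g(f(g(f(g(f(c)))))))) = 1 + depth(g(f(g(f(g(f(c))))))) = 1 + 6 = 7

7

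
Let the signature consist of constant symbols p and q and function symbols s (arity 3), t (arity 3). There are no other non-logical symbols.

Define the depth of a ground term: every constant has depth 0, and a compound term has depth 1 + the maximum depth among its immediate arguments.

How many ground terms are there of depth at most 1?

18

If N_k denotes the number of depth-≤k ground terms, the 2 constants give N_0 = 2, and each function symbol of arity r contributes N_{k-1}^r new terms at level k: N_k = 2 + N_{k-1}^3 + N_{k-1}^3.
N_0 = 2
N_1 = 2 + 2^3 + 2^3 = 18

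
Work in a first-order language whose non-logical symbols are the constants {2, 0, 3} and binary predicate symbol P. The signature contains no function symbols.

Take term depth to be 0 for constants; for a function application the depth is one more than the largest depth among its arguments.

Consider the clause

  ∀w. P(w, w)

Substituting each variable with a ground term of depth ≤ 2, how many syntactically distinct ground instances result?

3

Ground terms of depth ≤ 2:
  With no function symbols every ground term is a constant, so there are exactly 3 ground terms at every depth bound.
  N_0 = 3
  N_1 = 3
  N_2 = 3
So there are 3 ground terms available for substitution.
The variable w ranges independently over the available ground terms, and distinct assignments produce distinct instances.
Number of ground instances = 3.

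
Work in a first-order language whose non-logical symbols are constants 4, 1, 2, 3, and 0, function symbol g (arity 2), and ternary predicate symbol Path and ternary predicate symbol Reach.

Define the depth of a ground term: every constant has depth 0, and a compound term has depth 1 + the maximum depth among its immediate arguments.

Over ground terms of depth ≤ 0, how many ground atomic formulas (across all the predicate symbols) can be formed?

250

First count ground terms of depth ≤ 0.
Let N_k count ground terms of depth at most k. Each non-constant term of depth ≤ k is some function symbol applied to depth-≤(k−1) arguments, giving N_k = 5 + N_{k-1}^2.
N_0 = 5
Explicitly: 4, 1, 2, 3, 0.
So |H| = 5.
A ground atom is a predicate applied to a tuple of terms from H, so the count is the sum over predicates of |H|^arity:
  Path: 5^3 = 125;  Reach: 5^3 = 125
Total ground atoms: 125 + 125 = 250.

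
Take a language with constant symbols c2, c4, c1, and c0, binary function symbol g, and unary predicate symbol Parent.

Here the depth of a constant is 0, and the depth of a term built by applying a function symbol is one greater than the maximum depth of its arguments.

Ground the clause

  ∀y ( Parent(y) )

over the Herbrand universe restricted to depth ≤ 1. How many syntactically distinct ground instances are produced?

20

Ground terms of depth ≤ 1:
  Let N_k = |{terms of depth ≤ k}|. Then N_0 = 4 and N_k = 4 + N_{k-1}^2 for k ≥ 1 (one summand per function symbol, arity giving the exponent).
  N_0 = 4
  N_1 = 4 + 4^2 = 20
So there are 20 ground terms available for substitution.
There is 1 variable to instantiate (y),  occurring in at least one literal, so different choices give different ground instances.
Number of ground instances = 20.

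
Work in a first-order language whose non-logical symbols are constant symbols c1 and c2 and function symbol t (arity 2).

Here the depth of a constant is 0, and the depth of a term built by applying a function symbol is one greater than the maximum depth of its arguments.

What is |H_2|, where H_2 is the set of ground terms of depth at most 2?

38

Let N_k count ground terms of depth at most k. Each non-constant term of depth ≤ k is some function symbol applied to depth-≤(k−1) arguments, giving N_k = 2 + N_{k-1}^2.
N_0 = 2
N_1 = 2 + 2^2 = 6
N_2 = 2 + 6^2 = 38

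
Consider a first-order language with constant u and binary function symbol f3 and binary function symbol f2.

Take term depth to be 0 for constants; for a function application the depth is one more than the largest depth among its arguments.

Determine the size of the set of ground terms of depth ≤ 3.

Write N_k for the number of ground terms of depth ≤ k. A term of depth ≤ k is either a constant or a function symbol applied to arguments of depth ≤ k−1, so N_k = 1 + N_{k-1}^2 + N_{k-1}^2.
N_0 = 1
N_1 = 1 + 1^2 + 1^2 = 3
N_2 = 1 + 3^2 + 3^2 = 19
N_3 = 1 + 19^2 + 19^2 = 723

723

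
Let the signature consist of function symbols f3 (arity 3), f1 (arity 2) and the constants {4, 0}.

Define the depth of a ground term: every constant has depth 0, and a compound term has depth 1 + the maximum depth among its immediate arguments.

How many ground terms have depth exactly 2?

2928

Write N_k for the number of ground terms of depth ≤ k. A term of depth ≤ k is either a constant or a function symbol applied to arguments of depth ≤ k−1, so N_k = 2 + N_{k-1}^3 + N_{k-1}^2.
N_0 = 2
N_1 = 2 + 2^3 + 2^2 = 14
N_2 = 2 + 14^3 + 14^2 = 2942
Terms of depth exactly 2: N_2 − N_1 = 2942 − 14 = 2928.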